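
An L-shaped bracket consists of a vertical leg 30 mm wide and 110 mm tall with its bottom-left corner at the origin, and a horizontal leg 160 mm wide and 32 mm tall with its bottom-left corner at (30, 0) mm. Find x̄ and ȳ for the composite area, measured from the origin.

Part | A | x̄ᵢ | ȳᵢ | A·x̄ᵢ | A·ȳᵢ
vertical leg | 3300.00 | 15.00 | 55.00 | 49500.00 | 181500.00
horizontal leg | 5120.00 | 110.00 | 16.00 | 563200.00 | 81920.00
Σ | 8420.00 |  |  | 612700.00 | 263420.00
x̄ = 612700.00 / 8420.00 = 72.77 mm
ȳ = 263420.00 / 8420.00 = 31.29 mm

x̄ = 72.77 mm, ȳ = 31.29 mm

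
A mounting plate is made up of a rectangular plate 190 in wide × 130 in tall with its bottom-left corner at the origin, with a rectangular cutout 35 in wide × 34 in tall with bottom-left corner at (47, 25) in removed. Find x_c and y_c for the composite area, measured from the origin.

plate: A = 190 × 130 = 24700.00, centroid at (95.00, 65.00).
hole: A = −(35 × 34) = -1190.00, centroid at (64.50, 42.00).
ΣA = 23510.00 in²
ΣAx_c = (24700.00)(95.00) + (-1190.00)(64.50) = 2269745.00 in³
ΣAy_c = (24700.00)(65.00) + (-1190.00)(42.00) = 1555520.00 in³
x_c = 2269745.00 / 23510.00 = 96.54 in
y_c = 1555520.00 / 23510.00 = 66.16 in

x_c = 96.54 in, y_c = 66.16 in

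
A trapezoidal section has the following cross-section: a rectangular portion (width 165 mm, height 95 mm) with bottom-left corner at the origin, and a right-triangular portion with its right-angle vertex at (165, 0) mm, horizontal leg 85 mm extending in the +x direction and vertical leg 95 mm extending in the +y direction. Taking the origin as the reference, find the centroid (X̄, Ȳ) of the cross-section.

X̄ = 105.20 mm, Ȳ = 44.26 mm

Part | A | x̄ᵢ | ȳᵢ | A·x̄ᵢ | A·ȳᵢ
rectangular portion | 15675.00 | 82.50 | 47.50 | 1293187.50 | 744562.50
triangular portion | 4037.50 | 193.33 | 31.67 | 780583.33 | 127854.17
Σ | 19712.50 |  |  | 2073770.83 | 872416.67
X̄ = 2073770.83 / 19712.50 = 105.20 mm
Ȳ = 872416.67 / 19712.50 = 44.26 mm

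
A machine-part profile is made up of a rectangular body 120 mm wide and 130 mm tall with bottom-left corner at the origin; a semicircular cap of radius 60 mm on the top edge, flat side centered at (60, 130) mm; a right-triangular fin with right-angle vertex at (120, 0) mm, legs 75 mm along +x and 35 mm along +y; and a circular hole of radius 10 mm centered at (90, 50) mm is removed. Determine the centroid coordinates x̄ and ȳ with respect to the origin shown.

x̄ = 64.59 mm, ȳ = 85.05 mm

rectangular body: A = 120 × 130 = 15600.00, centroid at (60.00, 65.00).
semicircular top: A = ½π·60² = 5654.87, centroid at (60.00, 155.46).
triangular fin: A = ½·75·35 = 1312.50, centroid at (145.00, 11.67).
hole: A = −π·10² = -314.16, centroid at (90.00, 50.00).
ΣA = 22253.21 mm², ΣAx̄ = 1437330.17 mm³, ΣAȳ = 1892737.22 mm³.
x̄ = 1437330.17/22253.21 = 64.59 mm; ȳ = 1892737.22/22253.21 = 85.05 mm.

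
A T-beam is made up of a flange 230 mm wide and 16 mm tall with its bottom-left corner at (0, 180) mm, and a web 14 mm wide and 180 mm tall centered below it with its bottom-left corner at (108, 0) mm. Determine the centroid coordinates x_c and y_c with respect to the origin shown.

web: A = 14 × 180 = 2520.00, centroid at (115.00, 90.00).
flange: A = 230 × 16 = 3680.00, centroid at (115.00, 188.00).
ΣA = 6200.00 mm², ΣAx_c = 713000.00 mm³, ΣAy_c = 918640.00 mm³.
x_c = 713000.00/6200.00 = 115.00 mm; y_c = 918640.00/6200.00 = 148.17 mm.

x_c = 115.00 mm, y_c = 148.17 mm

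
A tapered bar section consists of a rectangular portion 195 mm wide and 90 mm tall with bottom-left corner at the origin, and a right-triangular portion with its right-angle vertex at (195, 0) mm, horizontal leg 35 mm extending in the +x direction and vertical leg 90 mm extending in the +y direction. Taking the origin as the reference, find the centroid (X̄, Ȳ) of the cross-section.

X̄ = 106.49 mm, Ȳ = 43.76 mm

rectangular portion: A = 195 × 90 = 17550.00, centroid at (97.50, 45.00).
triangular portion: A = ½·35·90 = 1575.00, centroid at (206.67, 30.00).
ΣA = 19125.00 mm², ΣAX̄ = 2036625.00 mm³, ΣAȲ = 837000.00 mm³.
X̄ = 2036625.00/19125.00 = 106.49 mm; Ȳ = 837000.00/19125.00 = 43.76 mm.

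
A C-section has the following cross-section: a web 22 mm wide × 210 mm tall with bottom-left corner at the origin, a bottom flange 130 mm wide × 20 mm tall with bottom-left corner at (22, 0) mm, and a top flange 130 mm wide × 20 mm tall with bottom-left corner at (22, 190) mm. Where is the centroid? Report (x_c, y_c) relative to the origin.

x_c = 51.24 mm, y_c = 105.00 mm

Part | A | x̄ᵢ | ȳᵢ | A·x̄ᵢ | A·ȳᵢ
web | 4620.00 | 11.00 | 105.00 | 50820.00 | 485100.00
bottom flange | 2600.00 | 87.00 | 10.00 | 226200.00 | 26000.00
top flange | 2600.00 | 87.00 | 200.00 | 226200.00 | 520000.00
Σ | 9820.00 |  |  | 503220.00 | 1031100.00
x_c = 503220.00 / 9820.00 = 51.24 mm
y_c = 1031100.00 / 9820.00 = 105.00 mm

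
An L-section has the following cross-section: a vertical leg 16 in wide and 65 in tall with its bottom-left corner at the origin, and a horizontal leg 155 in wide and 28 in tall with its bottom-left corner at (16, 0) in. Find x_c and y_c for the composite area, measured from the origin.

Part | A | x̄ᵢ | ȳᵢ | A·x̄ᵢ | A·ȳᵢ
vertical leg | 1040.00 | 8.00 | 32.50 | 8320.00 | 33800.00
horizontal leg | 4340.00 | 93.50 | 14.00 | 405790.00 | 60760.00
Σ | 5380.00 |  |  | 414110.00 | 94560.00
x_c = 414110.00 / 5380.00 = 76.97 in
y_c = 94560.00 / 5380.00 = 17.58 in

x_c = 76.97 in, y_c = 17.58 in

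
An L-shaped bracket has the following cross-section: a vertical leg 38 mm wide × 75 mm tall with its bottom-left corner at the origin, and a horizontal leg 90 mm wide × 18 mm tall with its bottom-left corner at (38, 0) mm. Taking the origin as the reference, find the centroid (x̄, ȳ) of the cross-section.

Part | A | x̄ᵢ | ȳᵢ | A·x̄ᵢ | A·ȳᵢ
vertical leg | 2850.00 | 19.00 | 37.50 | 54150.00 | 106875.00
horizontal leg | 1620.00 | 83.00 | 9.00 | 134460.00 | 14580.00
Σ | 4470.00 |  |  | 188610.00 | 121455.00
x̄ = 188610.00 / 4470.00 = 42.19 mm
ȳ = 121455.00 / 4470.00 = 27.17 mm

x̄ = 42.19 mm, ȳ = 27.17 mm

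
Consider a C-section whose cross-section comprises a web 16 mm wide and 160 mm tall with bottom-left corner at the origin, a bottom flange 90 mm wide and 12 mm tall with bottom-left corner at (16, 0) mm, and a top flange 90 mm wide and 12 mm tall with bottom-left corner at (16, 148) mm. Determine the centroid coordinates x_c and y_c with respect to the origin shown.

web: A = 16 × 160 = 2560.00, centroid at (8.00, 80.00).
bottom flange: A = 90 × 12 = 1080.00, centroid at (61.00, 6.00).
top flange: A = 90 × 12 = 1080.00, centroid at (61.00, 154.00).
ΣA = 4720.00 mm²
ΣAx_c = (2560.00)(8.00) + (1080.00)(61.00) + (1080.00)(61.00) = 152240.00 mm³
ΣAy_c = (2560.00)(80.00) + (1080.00)(6.00) + (1080.00)(154.00) = 377600.00 mm³
x_c = 152240.00 / 4720.00 = 32.25 mm
y_c = 377600.00 / 4720.00 = 80.00 mm

x_c = 32.25 mm, y_c = 80.00 mm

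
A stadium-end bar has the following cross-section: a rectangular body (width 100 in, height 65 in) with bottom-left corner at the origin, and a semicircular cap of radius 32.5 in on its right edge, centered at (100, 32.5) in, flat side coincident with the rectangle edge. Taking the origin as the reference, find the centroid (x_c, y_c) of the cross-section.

rectangular body: A = 100 × 65 = 6500.00, centroid at (50.00, 32.50).
semicircular end: A = ½π·32.5² = 1659.15, centroid at (113.79, 32.50).
ΣA = 8159.15 in², ΣAx_c = 513800.78 in³, ΣAy_c = 265172.49 in³.
x_c = 513800.78/8159.15 = 62.97 in; y_c = 265172.49/8159.15 = 32.50 in.

x_c = 62.97 in, y_c = 32.50 in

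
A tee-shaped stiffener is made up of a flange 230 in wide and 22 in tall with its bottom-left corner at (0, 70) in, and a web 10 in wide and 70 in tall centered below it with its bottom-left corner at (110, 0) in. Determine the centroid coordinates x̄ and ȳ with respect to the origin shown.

web: A = 10 × 70 = 700.00, centroid at (115.00, 35.00).
flange: A = 230 × 22 = 5060.00, centroid at (115.00, 81.00).
ΣA = 5760.00 in², ΣAx̄ = 662400.00 in³, ΣAȳ = 434360.00 in³.
x̄ = 662400.00/5760.00 = 115.00 in; ȳ = 434360.00/5760.00 = 75.41 in.

x̄ = 115.00 in, ȳ = 75.41 in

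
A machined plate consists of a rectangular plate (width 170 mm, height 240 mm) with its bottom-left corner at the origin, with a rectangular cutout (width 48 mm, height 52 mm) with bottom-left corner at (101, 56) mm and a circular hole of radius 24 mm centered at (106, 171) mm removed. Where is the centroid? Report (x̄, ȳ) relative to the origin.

x̄ = 81.22 mm, ȳ = 120.07 mm

plate: A = 170 × 240 = 40800.00, centroid at (85.00, 120.00).
hole 1: A = −(48 × 52) = -2496.00, centroid at (125.00, 82.00).
hole 2: A = −π·24² = -1809.56, centroid at (106.00, 171.00).
ΣA = 36494.44 mm², ΣAx̄ = 2964186.92 mm³, ΣAȳ = 4381893.69 mm³.
x̄ = 2964186.92/36494.44 = 81.22 mm; ȳ = 4381893.69/36494.44 = 120.07 mm.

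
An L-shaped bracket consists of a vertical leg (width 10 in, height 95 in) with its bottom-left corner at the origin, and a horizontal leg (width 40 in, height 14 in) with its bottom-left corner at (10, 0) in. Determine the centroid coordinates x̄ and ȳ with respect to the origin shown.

x̄ = 14.27 in, ȳ = 32.48 in

vertical leg: A = 10 × 95 = 950.00, centroid at (5.00, 47.50).
horizontal leg: A = 40 × 14 = 560.00, centroid at (30.00, 7.00).
ΣA = 1510.00 in², ΣAx̄ = 21550.00 in³, ΣAȳ = 49045.00 in³.
x̄ = 21550.00/1510.00 = 14.27 in; ȳ = 49045.00/1510.00 = 32.48 in.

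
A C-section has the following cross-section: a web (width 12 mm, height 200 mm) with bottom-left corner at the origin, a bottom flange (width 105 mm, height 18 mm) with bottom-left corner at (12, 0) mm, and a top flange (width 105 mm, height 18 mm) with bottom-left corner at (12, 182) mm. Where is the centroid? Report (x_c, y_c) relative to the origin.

x_c = 41.78 mm, y_c = 100.00 mm

Part | A | x̄ᵢ | ȳᵢ | A·x̄ᵢ | A·ȳᵢ
web | 2400.00 | 6.00 | 100.00 | 14400.00 | 240000.00
bottom flange | 1890.00 | 64.50 | 9.00 | 121905.00 | 17010.00
top flange | 1890.00 | 64.50 | 191.00 | 121905.00 | 360990.00
Σ | 6180.00 |  |  | 258210.00 | 618000.00
x_c = 258210.00 / 6180.00 = 41.78 mm
y_c = 618000.00 / 6180.00 = 100.00 mm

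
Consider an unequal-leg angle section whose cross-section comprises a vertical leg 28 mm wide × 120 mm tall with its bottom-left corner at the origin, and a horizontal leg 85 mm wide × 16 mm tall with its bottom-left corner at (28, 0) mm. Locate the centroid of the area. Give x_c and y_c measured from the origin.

x_c = 30.28 mm, y_c = 45.02 mm

vertical leg: A = 28 × 120 = 3360.00, centroid at (14.00, 60.00).
horizontal leg: A = 85 × 16 = 1360.00, centroid at (70.50, 8.00).
ΣA = 4720.00 mm², ΣAx_c = 142920.00 mm³, ΣAy_c = 212480.00 mm³.
x_c = 142920.00/4720.00 = 30.28 mm; y_c = 212480.00/4720.00 = 45.02 mm.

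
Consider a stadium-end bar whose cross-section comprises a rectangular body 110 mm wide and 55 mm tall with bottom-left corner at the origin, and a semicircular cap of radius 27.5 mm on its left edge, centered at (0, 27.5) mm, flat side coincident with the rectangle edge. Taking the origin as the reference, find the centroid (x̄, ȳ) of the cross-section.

x̄ = 44.06 mm, ȳ = 27.50 mm

rectangular body: A = 110 × 55 = 6050.00, centroid at (55.00, 27.50).
semicircular end: A = ½π·27.5² = 1187.91, centroid at (-11.67, 27.50).
ΣA = 7237.91 mm²
ΣAx̄ = (6050.00)(55.00) + (1187.91)(-11.67) = 318885.42 mm³
ΣAȳ = (6050.00)(27.50) + (1187.91)(27.50) = 199042.65 mm³
x̄ = 318885.42 / 7237.91 = 44.06 mm
ȳ = 199042.65 / 7237.91 = 27.50 mm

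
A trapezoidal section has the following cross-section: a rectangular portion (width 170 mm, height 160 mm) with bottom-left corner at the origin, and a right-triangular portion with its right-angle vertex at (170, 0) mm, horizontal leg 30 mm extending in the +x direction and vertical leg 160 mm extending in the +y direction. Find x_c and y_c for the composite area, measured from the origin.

Part | A | x̄ᵢ | ȳᵢ | A·x̄ᵢ | A·ȳᵢ
rectangular portion | 27200.00 | 85.00 | 80.00 | 2312000.00 | 2176000.00
triangular portion | 2400.00 | 180.00 | 53.33 | 432000.00 | 128000.00
Σ | 29600.00 |  |  | 2744000.00 | 2304000.00
x_c = 2744000.00 / 29600.00 = 92.70 mm
y_c = 2304000.00 / 29600.00 = 77.84 mm

x_c = 92.70 mm, y_c = 77.84 mm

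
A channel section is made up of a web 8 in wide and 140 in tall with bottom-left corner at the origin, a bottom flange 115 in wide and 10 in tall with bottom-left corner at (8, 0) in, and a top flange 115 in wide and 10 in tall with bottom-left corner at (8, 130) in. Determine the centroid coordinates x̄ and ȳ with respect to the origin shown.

Part | A | x̄ᵢ | ȳᵢ | A·x̄ᵢ | A·ȳᵢ
web | 1120.00 | 4.00 | 70.00 | 4480.00 | 78400.00
bottom flange | 1150.00 | 65.50 | 5.00 | 75325.00 | 5750.00
top flange | 1150.00 | 65.50 | 135.00 | 75325.00 | 155250.00
Σ | 3420.00 |  |  | 155130.00 | 239400.00
x̄ = 155130.00 / 3420.00 = 45.36 in
ȳ = 239400.00 / 3420.00 = 70.00 in

x̄ = 45.36 in, ȳ = 70.00 in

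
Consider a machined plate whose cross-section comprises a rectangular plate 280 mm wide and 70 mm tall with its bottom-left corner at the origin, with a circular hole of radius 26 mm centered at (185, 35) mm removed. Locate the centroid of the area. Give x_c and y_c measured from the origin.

x_c = 134.53 mm, y_c = 35.00 mm

plate: A = 280 × 70 = 19600.00, centroid at (140.00, 35.00).
hole: A = −π·26² = -2123.72, centroid at (185.00, 35.00).
ΣA = 17476.28 mm²
ΣAx_c = (19600.00)(140.00) + (-2123.72)(185.00) = 2351112.42 mm³
ΣAy_c = (19600.00)(35.00) + (-2123.72)(35.00) = 611669.92 mm³
x_c = 2351112.42 / 17476.28 = 134.53 mm
y_c = 611669.92 / 17476.28 = 35.00 mm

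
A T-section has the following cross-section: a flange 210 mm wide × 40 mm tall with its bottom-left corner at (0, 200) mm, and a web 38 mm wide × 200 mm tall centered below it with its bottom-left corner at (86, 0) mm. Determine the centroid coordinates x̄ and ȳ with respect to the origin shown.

web: A = 38 × 200 = 7600.00, centroid at (105.00, 100.00).
flange: A = 210 × 40 = 8400.00, centroid at (105.00, 220.00).
ΣA = 16000.00 mm²
ΣAx̄ = (7600.00)(105.00) + (8400.00)(105.00) = 1680000.00 mm³
ΣAȳ = (7600.00)(100.00) + (8400.00)(220.00) = 2608000.00 mm³
x̄ = 1680000.00 / 16000.00 = 105.00 mm
ȳ = 2608000.00 / 16000.00 = 163.00 mm

x̄ = 105.00 mm, ȳ = 163.00 mm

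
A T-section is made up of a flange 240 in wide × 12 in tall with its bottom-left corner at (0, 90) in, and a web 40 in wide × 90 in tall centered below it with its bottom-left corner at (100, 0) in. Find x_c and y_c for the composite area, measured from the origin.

web: A = 40 × 90 = 3600.00, centroid at (120.00, 45.00).
flange: A = 240 × 12 = 2880.00, centroid at (120.00, 96.00).
ΣA = 6480.00 in², ΣAx_c = 777600.00 in³, ΣAy_c = 438480.00 in³.
x_c = 777600.00/6480.00 = 120.00 in; y_c = 438480.00/6480.00 = 67.67 in.

x_c = 120.00 in, y_c = 67.67 in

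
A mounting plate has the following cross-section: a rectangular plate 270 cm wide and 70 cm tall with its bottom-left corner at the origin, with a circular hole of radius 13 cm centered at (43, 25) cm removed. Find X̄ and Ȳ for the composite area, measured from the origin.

Part | A | x̄ᵢ | ȳᵢ | A·x̄ᵢ | A·ȳᵢ
plate | 18900.00 | 135.00 | 35.00 | 2551500.00 | 661500.00
hole | -530.93 | 43.00 | 25.00 | -22829.95 | -13273.23
Σ | 18369.07 |  |  | 2528670.05 | 648226.77
X̄ = 2528670.05 / 18369.07 = 137.66 cm
Ȳ = 648226.77 / 18369.07 = 35.29 cm

X̄ = 137.66 cm, Ȳ = 35.29 cm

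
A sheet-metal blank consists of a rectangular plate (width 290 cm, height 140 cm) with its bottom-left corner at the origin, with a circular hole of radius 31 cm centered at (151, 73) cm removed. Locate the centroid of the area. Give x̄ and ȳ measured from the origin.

plate: A = 290 × 140 = 40600.00, centroid at (145.00, 70.00).
hole: A = −π·31² = -3019.07, centroid at (151.00, 73.00).
ΣA = 37580.93 cm²
ΣAx̄ = (40600.00)(145.00) + (-3019.07)(151.00) = 5431120.35 cm³
ΣAȳ = (40600.00)(70.00) + (-3019.07)(73.00) = 2621607.85 cm³
x̄ = 5431120.35 / 37580.93 = 144.52 cm
ȳ = 2621607.85 / 37580.93 = 69.76 cm

x̄ = 144.52 cm, ȳ = 69.76 cm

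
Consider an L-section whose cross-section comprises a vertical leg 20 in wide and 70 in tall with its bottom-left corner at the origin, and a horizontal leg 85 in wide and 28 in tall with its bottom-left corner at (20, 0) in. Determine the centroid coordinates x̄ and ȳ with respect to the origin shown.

x̄ = 43.06 in, ȳ = 21.78 in

vertical leg: A = 20 × 70 = 1400.00, centroid at (10.00, 35.00).
horizontal leg: A = 85 × 28 = 2380.00, centroid at (62.50, 14.00).
ΣA = 3780.00 in²
ΣAx̄ = (1400.00)(10.00) + (2380.00)(62.50) = 162750.00 in³
ΣAȳ = (1400.00)(35.00) + (2380.00)(14.00) = 82320.00 in³
x̄ = 162750.00 / 3780.00 = 43.06 in
ȳ = 82320.00 / 3780.00 = 21.78 in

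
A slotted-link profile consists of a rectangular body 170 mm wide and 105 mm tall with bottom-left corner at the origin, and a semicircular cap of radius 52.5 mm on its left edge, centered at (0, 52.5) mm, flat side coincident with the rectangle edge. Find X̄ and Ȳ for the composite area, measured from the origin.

rectangular body: A = 170 × 105 = 17850.00, centroid at (85.00, 52.50).
semicircular end: A = ½π·52.5² = 4329.51, centroid at (-22.28, 52.50).
ΣA = 22179.51 mm²
ΣAX̄ = (17850.00)(85.00) + (4329.51)(-22.28) = 1420781.25 mm³
ΣAȲ = (17850.00)(52.50) + (4329.51)(52.50) = 1164424.14 mm³
X̄ = 1420781.25 / 22179.51 = 64.06 mm
Ȳ = 1164424.14 / 22179.51 = 52.50 mm

X̄ = 64.06 mm, Ȳ = 52.50 mm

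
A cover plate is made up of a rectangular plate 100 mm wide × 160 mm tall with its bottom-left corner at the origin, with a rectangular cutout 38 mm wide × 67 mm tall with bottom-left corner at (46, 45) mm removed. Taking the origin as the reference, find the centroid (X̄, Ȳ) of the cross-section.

X̄ = 47.16 mm, Ȳ = 80.28 mm

plate: A = 100 × 160 = 16000.00, centroid at (50.00, 80.00).
hole: A = −(38 × 67) = -2546.00, centroid at (65.00, 78.50).
ΣA = 13454.00 mm², ΣAX̄ = 634510.00 mm³, ΣAȲ = 1080139.00 mm³.
X̄ = 634510.00/13454.00 = 47.16 mm; Ȳ = 1080139.00/13454.00 = 80.28 mm.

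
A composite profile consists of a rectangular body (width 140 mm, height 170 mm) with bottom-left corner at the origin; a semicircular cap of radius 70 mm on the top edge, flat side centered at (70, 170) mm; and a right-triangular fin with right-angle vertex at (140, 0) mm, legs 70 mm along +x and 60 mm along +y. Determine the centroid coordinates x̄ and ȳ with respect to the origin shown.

x̄ = 75.83 mm, ȳ = 107.22 mm

Part | A | x̄ᵢ | ȳᵢ | A·x̄ᵢ | A·ȳᵢ
rectangular body | 23800.00 | 70.00 | 85.00 | 1666000.00 | 2023000.00
semicircular top | 7696.90 | 70.00 | 199.71 | 538783.14 | 1537140.01
triangular fin | 2100.00 | 163.33 | 20.00 | 343000.00 | 42000.00
Σ | 33596.90 |  |  | 2547783.14 | 3602140.01
x̄ = 2547783.14 / 33596.90 = 75.83 mm
ȳ = 3602140.01 / 33596.90 = 107.22 mm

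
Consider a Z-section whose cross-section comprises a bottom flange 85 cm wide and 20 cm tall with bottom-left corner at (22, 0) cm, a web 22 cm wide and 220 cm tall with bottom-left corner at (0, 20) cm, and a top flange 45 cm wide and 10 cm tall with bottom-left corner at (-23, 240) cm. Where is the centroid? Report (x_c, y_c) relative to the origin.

x_c = 23.27 cm, y_c = 108.22 cm

bottom flange: A = 85 × 20 = 1700.00, centroid at (64.50, 10.00).
web: A = 22 × 220 = 4840.00, centroid at (11.00, 130.00).
top flange: A = 45 × 10 = 450.00, centroid at (-0.50, 245.00).
ΣA = 6990.00 cm²
ΣAx_c = (1700.00)(64.50) + (4840.00)(11.00) + (450.00)(-0.50) = 162665.00 cm³
ΣAy_c = (1700.00)(10.00) + (4840.00)(130.00) + (450.00)(245.00) = 756450.00 cm³
x_c = 162665.00 / 6990.00 = 23.27 cm
y_c = 756450.00 / 6990.00 = 108.22 cm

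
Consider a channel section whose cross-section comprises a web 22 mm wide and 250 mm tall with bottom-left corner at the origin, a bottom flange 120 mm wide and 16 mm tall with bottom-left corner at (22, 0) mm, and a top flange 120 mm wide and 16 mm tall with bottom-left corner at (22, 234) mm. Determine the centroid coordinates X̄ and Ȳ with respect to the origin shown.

X̄ = 40.19 mm, Ȳ = 125.00 mm

Part | A | x̄ᵢ | ȳᵢ | A·x̄ᵢ | A·ȳᵢ
web | 5500.00 | 11.00 | 125.00 | 60500.00 | 687500.00
bottom flange | 1920.00 | 82.00 | 8.00 | 157440.00 | 15360.00
top flange | 1920.00 | 82.00 | 242.00 | 157440.00 | 464640.00
Σ | 9340.00 |  |  | 375380.00 | 1167500.00
X̄ = 375380.00 / 9340.00 = 40.19 mm
Ȳ = 1167500.00 / 9340.00 = 125.00 mm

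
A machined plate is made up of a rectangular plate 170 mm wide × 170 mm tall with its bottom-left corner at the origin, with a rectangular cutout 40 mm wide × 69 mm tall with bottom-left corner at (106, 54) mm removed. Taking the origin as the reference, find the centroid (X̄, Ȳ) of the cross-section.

plate: A = 170 × 170 = 28900.00, centroid at (85.00, 85.00).
hole: A = −(40 × 69) = -2760.00, centroid at (126.00, 88.50).
ΣA = 26140.00 mm², ΣAX̄ = 2108740.00 mm³, ΣAȲ = 2212240.00 mm³.
X̄ = 2108740.00/26140.00 = 80.67 mm; Ȳ = 2212240.00/26140.00 = 84.63 mm.

X̄ = 80.67 mm, Ȳ = 84.63 mm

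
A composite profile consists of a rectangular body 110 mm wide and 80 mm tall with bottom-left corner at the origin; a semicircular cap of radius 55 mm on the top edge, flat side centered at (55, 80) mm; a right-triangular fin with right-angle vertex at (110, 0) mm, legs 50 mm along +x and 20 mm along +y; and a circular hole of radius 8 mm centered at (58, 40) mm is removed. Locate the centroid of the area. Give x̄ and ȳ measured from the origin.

rectangular body: A = 110 × 80 = 8800.00, centroid at (55.00, 40.00).
semicircular top: A = ½π·55² = 4751.66, centroid at (55.00, 103.34).
triangular fin: A = ½·50·20 = 500.00, centroid at (126.67, 6.67).
hole: A = −π·8² = -201.06, centroid at (58.00, 40.00).
ΣA = 13850.60 mm², ΣAx̄ = 797012.98 mm³, ΣAȳ = 838340.23 mm³.
x̄ = 797012.98/13850.60 = 57.54 mm; ȳ = 838340.23/13850.60 = 60.53 mm.

x̄ = 57.54 mm, ȳ = 60.53 mm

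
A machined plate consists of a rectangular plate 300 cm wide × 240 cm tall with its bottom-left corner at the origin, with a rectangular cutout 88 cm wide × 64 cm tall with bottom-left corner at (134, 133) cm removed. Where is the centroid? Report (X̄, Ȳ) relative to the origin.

Part | A | x̄ᵢ | ȳᵢ | A·x̄ᵢ | A·ȳᵢ
plate | 72000.00 | 150.00 | 120.00 | 10800000.00 | 8640000.00
hole | -5632.00 | 178.00 | 165.00 | -1002496.00 | -929280.00
Σ | 66368.00 |  |  | 9797504.00 | 7710720.00
X̄ = 9797504.00 / 66368.00 = 147.62 cm
Ȳ = 7710720.00 / 66368.00 = 116.18 cm

X̄ = 147.62 cm, Ȳ = 116.18 cm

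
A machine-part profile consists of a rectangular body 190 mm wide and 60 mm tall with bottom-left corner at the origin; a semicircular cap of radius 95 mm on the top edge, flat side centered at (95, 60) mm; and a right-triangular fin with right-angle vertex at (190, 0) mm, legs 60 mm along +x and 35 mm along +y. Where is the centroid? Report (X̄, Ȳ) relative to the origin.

rectangular body: A = 190 × 60 = 11400.00, centroid at (95.00, 30.00).
semicircular top: A = ½π·95² = 14176.44, centroid at (95.00, 100.32).
triangular fin: A = ½·60·35 = 1050.00, centroid at (210.00, 11.67).
ΣA = 26626.44 mm², ΣAX̄ = 2650261.50 mm³, ΣAȲ = 1776419.54 mm³.
X̄ = 2650261.50/26626.44 = 99.53 mm; Ȳ = 1776419.54/26626.44 = 66.72 mm.

X̄ = 99.53 mm, Ȳ = 66.72 mm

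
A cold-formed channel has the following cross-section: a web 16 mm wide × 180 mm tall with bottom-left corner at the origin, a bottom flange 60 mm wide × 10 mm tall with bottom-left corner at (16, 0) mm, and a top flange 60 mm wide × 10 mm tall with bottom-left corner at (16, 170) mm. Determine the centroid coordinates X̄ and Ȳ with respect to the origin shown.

X̄ = 19.18 mm, Ȳ = 90.00 mm

web: A = 16 × 180 = 2880.00, centroid at (8.00, 90.00).
bottom flange: A = 60 × 10 = 600.00, centroid at (46.00, 5.00).
top flange: A = 60 × 10 = 600.00, centroid at (46.00, 175.00).
ΣA = 4080.00 mm², ΣAX̄ = 78240.00 mm³, ΣAȲ = 367200.00 mm³.
X̄ = 78240.00/4080.00 = 19.18 mm; Ȳ = 367200.00/4080.00 = 90.00 mm.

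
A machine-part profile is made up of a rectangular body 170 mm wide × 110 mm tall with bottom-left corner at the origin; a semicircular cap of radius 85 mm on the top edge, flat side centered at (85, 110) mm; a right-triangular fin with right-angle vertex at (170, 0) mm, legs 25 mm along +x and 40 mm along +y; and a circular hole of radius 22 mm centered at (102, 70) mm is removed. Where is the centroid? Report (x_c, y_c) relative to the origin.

rectangular body: A = 170 × 110 = 18700.00, centroid at (85.00, 55.00).
semicircular top: A = ½π·85² = 11349.00, centroid at (85.00, 146.08).
triangular fin: A = ½·25·40 = 500.00, centroid at (178.33, 13.33).
hole: A = −π·22² = -1520.53, centroid at (102.00, 70.00).
ΣA = 29028.47 mm²
ΣAx_c = (18700.00)(85.00) + (11349.00)(85.00) + (500.00)(178.33) + (-1520.53)(102.00) = 2488237.81 mm³
ΣAy_c = (18700.00)(55.00) + (11349.00)(146.08) + (500.00)(13.33) + (-1520.53)(70.00) = 2586536.55 mm³
x_c = 2488237.81 / 29028.47 = 85.72 mm
y_c = 2586536.55 / 29028.47 = 89.10 mm

x_c = 85.72 mm, y_c = 89.10 mm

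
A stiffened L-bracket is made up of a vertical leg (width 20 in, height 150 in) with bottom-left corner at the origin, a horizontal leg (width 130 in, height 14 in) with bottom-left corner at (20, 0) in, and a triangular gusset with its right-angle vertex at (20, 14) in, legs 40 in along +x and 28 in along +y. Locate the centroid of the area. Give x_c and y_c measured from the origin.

x_c = 37.80 in, y_c = 46.62 in

vertical leg: A = 20 × 150 = 3000.00, centroid at (10.00, 75.00).
horizontal leg: A = 130 × 14 = 1820.00, centroid at (85.00, 7.00).
gusset: A = ½·40·28 = 560.00, centroid at (33.33, 23.33).
ΣA = 5380.00 in²
ΣAx_c = (3000.00)(10.00) + (1820.00)(85.00) + (560.00)(33.33) = 203366.67 in³
ΣAy_c = (3000.00)(75.00) + (1820.00)(7.00) + (560.00)(23.33) = 250806.67 in³
x_c = 203366.67 / 5380.00 = 37.80 in
y_c = 250806.67 / 5380.00 = 46.62 in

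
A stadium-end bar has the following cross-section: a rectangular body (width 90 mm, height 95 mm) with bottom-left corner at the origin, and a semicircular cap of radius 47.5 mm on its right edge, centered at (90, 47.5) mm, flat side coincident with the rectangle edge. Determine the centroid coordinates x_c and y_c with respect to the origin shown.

Part | A | x̄ᵢ | ȳᵢ | A·x̄ᵢ | A·ȳᵢ
rectangular body | 8550.00 | 45.00 | 47.50 | 384750.00 | 406125.00
semicircular end | 3544.11 | 110.16 | 47.50 | 390417.75 | 168345.19
Σ | 12094.11 |  |  | 775167.75 | 574470.19
x_c = 775167.75 / 12094.11 = 64.09 mm
y_c = 574470.19 / 12094.11 = 47.50 mm

x_c = 64.09 mm, y_c = 47.50 mm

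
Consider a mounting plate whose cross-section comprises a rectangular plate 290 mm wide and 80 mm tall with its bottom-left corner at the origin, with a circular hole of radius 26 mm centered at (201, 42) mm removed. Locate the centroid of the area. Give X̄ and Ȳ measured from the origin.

plate: A = 290 × 80 = 23200.00, centroid at (145.00, 40.00).
hole: A = −π·26² = -2123.72, centroid at (201.00, 42.00).
ΣA = 21076.28 mm²
ΣAX̄ = (23200.00)(145.00) + (-2123.72)(201.00) = 2937132.96 mm³
ΣAȲ = (23200.00)(40.00) + (-2123.72)(42.00) = 838803.90 mm³
X̄ = 2937132.96 / 21076.28 = 139.36 mm
Ȳ = 838803.90 / 21076.28 = 39.80 mm

X̄ = 139.36 mm, Ȳ = 39.80 mm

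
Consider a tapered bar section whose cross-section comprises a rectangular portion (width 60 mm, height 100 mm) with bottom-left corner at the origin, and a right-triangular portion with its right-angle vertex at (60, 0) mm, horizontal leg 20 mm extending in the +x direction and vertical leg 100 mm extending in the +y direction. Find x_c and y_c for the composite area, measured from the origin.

x_c = 35.24 mm, y_c = 47.62 mm

Part | A | x̄ᵢ | ȳᵢ | A·x̄ᵢ | A·ȳᵢ
rectangular portion | 6000.00 | 30.00 | 50.00 | 180000.00 | 300000.00
triangular portion | 1000.00 | 66.67 | 33.33 | 66666.67 | 33333.33
Σ | 7000.00 |  |  | 246666.67 | 333333.33
x_c = 246666.67 / 7000.00 = 35.24 mm
y_c = 333333.33 / 7000.00 = 47.62 mm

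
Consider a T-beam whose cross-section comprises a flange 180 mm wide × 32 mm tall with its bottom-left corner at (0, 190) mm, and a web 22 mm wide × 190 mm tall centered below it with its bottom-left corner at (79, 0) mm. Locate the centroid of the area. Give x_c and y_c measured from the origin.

web: A = 22 × 190 = 4180.00, centroid at (90.00, 95.00).
flange: A = 180 × 32 = 5760.00, centroid at (90.00, 206.00).
ΣA = 9940.00 mm²
ΣAx_c = (4180.00)(90.00) + (5760.00)(90.00) = 894600.00 mm³
ΣAy_c = (4180.00)(95.00) + (5760.00)(206.00) = 1583660.00 mm³
x_c = 894600.00 / 9940.00 = 90.00 mm
y_c = 1583660.00 / 9940.00 = 159.32 mm

x_c = 90.00 mm, y_c = 159.32 mm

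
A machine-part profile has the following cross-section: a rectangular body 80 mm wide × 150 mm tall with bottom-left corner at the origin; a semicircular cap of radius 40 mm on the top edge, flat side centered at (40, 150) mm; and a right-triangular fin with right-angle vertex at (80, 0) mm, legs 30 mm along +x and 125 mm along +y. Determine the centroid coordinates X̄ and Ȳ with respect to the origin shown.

X̄ = 45.72 mm, Ȳ = 85.29 mm

Part | A | x̄ᵢ | ȳᵢ | A·x̄ᵢ | A·ȳᵢ
rectangular body | 12000.00 | 40.00 | 75.00 | 480000.00 | 900000.00
semicircular top | 2513.27 | 40.00 | 166.98 | 100530.96 | 419657.79
triangular fin | 1875.00 | 90.00 | 41.67 | 168750.00 | 78125.00
Σ | 16388.27 |  |  | 749280.96 | 1397782.79
X̄ = 749280.96 / 16388.27 = 45.72 mm
Ȳ = 1397782.79 / 16388.27 = 85.29 mm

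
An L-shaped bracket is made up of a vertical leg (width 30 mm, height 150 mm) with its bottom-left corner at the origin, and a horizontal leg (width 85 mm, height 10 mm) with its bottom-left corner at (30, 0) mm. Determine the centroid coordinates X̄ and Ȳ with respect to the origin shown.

X̄ = 24.14 mm, Ȳ = 63.88 mm

Part | A | x̄ᵢ | ȳᵢ | A·x̄ᵢ | A·ȳᵢ
vertical leg | 4500.00 | 15.00 | 75.00 | 67500.00 | 337500.00
horizontal leg | 850.00 | 72.50 | 5.00 | 61625.00 | 4250.00
Σ | 5350.00 |  |  | 129125.00 | 341750.00
X̄ = 129125.00 / 5350.00 = 24.14 mm
Ȳ = 341750.00 / 5350.00 = 63.88 mm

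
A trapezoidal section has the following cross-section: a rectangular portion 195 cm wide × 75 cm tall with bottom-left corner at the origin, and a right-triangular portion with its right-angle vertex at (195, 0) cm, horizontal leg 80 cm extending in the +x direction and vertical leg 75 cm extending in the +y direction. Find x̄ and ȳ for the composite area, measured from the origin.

x̄ = 118.63 cm, ȳ = 35.37 cm

rectangular portion: A = 195 × 75 = 14625.00, centroid at (97.50, 37.50).
triangular portion: A = ½·80·75 = 3000.00, centroid at (221.67, 25.00).
ΣA = 17625.00 cm²
ΣAx̄ = (14625.00)(97.50) + (3000.00)(221.67) = 2090937.50 cm³
ΣAȳ = (14625.00)(37.50) + (3000.00)(25.00) = 623437.50 cm³
x̄ = 2090937.50 / 17625.00 = 118.63 cm
ȳ = 623437.50 / 17625.00 = 35.37 cm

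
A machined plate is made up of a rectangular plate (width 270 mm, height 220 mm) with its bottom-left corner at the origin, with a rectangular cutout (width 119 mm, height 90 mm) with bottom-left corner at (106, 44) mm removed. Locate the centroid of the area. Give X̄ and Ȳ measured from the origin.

X̄ = 128.29 mm, Ȳ = 114.62 mm

Part | A | x̄ᵢ | ȳᵢ | A·x̄ᵢ | A·ȳᵢ
plate | 59400.00 | 135.00 | 110.00 | 8019000.00 | 6534000.00
hole | -10710.00 | 165.50 | 89.00 | -1772505.00 | -953190.00
Σ | 48690.00 |  |  | 6246495.00 | 5580810.00
X̄ = 6246495.00 / 48690.00 = 128.29 mm
Ȳ = 5580810.00 / 48690.00 = 114.62 mm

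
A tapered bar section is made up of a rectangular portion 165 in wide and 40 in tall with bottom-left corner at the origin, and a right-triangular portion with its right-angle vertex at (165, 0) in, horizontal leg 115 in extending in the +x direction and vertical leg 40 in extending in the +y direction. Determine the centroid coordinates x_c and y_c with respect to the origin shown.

x_c = 113.73 in, y_c = 18.28 in

Part | A | x̄ᵢ | ȳᵢ | A·x̄ᵢ | A·ȳᵢ
rectangular portion | 6600.00 | 82.50 | 20.00 | 544500.00 | 132000.00
triangular portion | 2300.00 | 203.33 | 13.33 | 467666.67 | 30666.67
Σ | 8900.00 |  |  | 1012166.67 | 162666.67
x_c = 1012166.67 / 8900.00 = 113.73 in
y_c = 162666.67 / 8900.00 = 18.28 in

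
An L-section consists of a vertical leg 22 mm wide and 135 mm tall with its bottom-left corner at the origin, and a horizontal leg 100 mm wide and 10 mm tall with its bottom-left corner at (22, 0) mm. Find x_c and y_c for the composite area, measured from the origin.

x_c = 26.37 mm, y_c = 51.76 mm

vertical leg: A = 22 × 135 = 2970.00, centroid at (11.00, 67.50).
horizontal leg: A = 100 × 10 = 1000.00, centroid at (72.00, 5.00).
ΣA = 3970.00 mm², ΣAx_c = 104670.00 mm³, ΣAy_c = 205475.00 mm³.
x_c = 104670.00/3970.00 = 26.37 mm; y_c = 205475.00/3970.00 = 51.76 mm.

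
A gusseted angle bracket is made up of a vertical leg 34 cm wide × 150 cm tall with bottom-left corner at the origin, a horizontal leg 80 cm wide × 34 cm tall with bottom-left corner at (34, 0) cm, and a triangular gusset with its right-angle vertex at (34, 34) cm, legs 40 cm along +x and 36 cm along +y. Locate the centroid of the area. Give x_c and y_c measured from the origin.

Part | A | x̄ᵢ | ȳᵢ | A·x̄ᵢ | A·ȳᵢ
vertical leg | 5100.00 | 17.00 | 75.00 | 86700.00 | 382500.00
horizontal leg | 2720.00 | 74.00 | 17.00 | 201280.00 | 46240.00
gusset | 720.00 | 47.33 | 46.00 | 34080.00 | 33120.00
Σ | 8540.00 |  |  | 322060.00 | 461860.00
x_c = 322060.00 / 8540.00 = 37.71 cm
y_c = 461860.00 / 8540.00 = 54.08 cm

x_c = 37.71 cm, y_c = 54.08 cm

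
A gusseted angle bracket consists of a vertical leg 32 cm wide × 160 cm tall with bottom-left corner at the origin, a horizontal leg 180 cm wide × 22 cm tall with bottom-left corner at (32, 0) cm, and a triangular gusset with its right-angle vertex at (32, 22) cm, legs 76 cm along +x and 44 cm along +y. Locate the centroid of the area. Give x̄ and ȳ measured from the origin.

Part | A | x̄ᵢ | ȳᵢ | A·x̄ᵢ | A·ȳᵢ
vertical leg | 5120.00 | 16.00 | 80.00 | 81920.00 | 409600.00
horizontal leg | 3960.00 | 122.00 | 11.00 | 483120.00 | 43560.00
gusset | 1672.00 | 57.33 | 36.67 | 95861.33 | 61306.67
Σ | 10752.00 |  |  | 660901.33 | 514466.67
x̄ = 660901.33 / 10752.00 = 61.47 cm
ȳ = 514466.67 / 10752.00 = 47.85 cm

x̄ = 61.47 cm, ȳ = 47.85 cm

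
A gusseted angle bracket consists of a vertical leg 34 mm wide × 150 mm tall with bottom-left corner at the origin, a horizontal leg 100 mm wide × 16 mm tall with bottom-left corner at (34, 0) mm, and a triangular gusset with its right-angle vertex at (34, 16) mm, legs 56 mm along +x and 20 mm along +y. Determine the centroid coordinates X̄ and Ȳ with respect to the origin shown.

X̄ = 34.52 mm, Ȳ = 56.20 mm

vertical leg: A = 34 × 150 = 5100.00, centroid at (17.00, 75.00).
horizontal leg: A = 100 × 16 = 1600.00, centroid at (84.00, 8.00).
gusset: A = ½·56·20 = 560.00, centroid at (52.67, 22.67).
ΣA = 7260.00 mm²
ΣAX̄ = (5100.00)(17.00) + (1600.00)(84.00) + (560.00)(52.67) = 250593.33 mm³
ΣAȲ = (5100.00)(75.00) + (1600.00)(8.00) + (560.00)(22.67) = 407993.33 mm³
X̄ = 250593.33 / 7260.00 = 34.52 mm
Ȳ = 407993.33 / 7260.00 = 56.20 mm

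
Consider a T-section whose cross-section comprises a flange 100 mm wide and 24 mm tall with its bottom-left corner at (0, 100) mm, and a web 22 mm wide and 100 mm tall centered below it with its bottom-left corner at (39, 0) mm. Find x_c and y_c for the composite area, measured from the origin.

web: A = 22 × 100 = 2200.00, centroid at (50.00, 50.00).
flange: A = 100 × 24 = 2400.00, centroid at (50.00, 112.00).
ΣA = 4600.00 mm², ΣAx_c = 230000.00 mm³, ΣAy_c = 378800.00 mm³.
x_c = 230000.00/4600.00 = 50.00 mm; y_c = 378800.00/4600.00 = 82.35 mm.

x_c = 50.00 mm, y_c = 82.35 mm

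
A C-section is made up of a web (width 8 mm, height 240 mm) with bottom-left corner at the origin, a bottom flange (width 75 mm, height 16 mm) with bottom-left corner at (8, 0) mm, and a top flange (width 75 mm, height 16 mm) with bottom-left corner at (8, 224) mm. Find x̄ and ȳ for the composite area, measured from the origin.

Part | A | x̄ᵢ | ȳᵢ | A·x̄ᵢ | A·ȳᵢ
web | 1920.00 | 4.00 | 120.00 | 7680.00 | 230400.00
bottom flange | 1200.00 | 45.50 | 8.00 | 54600.00 | 9600.00
top flange | 1200.00 | 45.50 | 232.00 | 54600.00 | 278400.00
Σ | 4320.00 |  |  | 116880.00 | 518400.00
x̄ = 116880.00 / 4320.00 = 27.06 mm
ȳ = 518400.00 / 4320.00 = 120.00 mm

x̄ = 27.06 mm, ȳ = 120.00 mm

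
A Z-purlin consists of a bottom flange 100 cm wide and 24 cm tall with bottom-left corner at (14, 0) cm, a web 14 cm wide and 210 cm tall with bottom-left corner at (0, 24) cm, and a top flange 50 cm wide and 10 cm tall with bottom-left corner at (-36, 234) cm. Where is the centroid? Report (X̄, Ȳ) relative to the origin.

X̄ = 28.88 cm, Ȳ = 90.34 cm

Part | A | x̄ᵢ | ȳᵢ | A·x̄ᵢ | A·ȳᵢ
bottom flange | 2400.00 | 64.00 | 12.00 | 153600.00 | 28800.00
web | 2940.00 | 7.00 | 129.00 | 20580.00 | 379260.00
top flange | 500.00 | -11.00 | 239.00 | -5500.00 | 119500.00
Σ | 5840.00 |  |  | 168680.00 | 527560.00
X̄ = 168680.00 / 5840.00 = 28.88 cm
Ȳ = 527560.00 / 5840.00 = 90.34 cm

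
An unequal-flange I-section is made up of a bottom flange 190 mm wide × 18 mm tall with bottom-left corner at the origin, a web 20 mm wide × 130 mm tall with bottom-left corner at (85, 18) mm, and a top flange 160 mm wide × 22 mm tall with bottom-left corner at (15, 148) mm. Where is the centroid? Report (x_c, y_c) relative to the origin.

bottom flange: A = 190 × 18 = 3420.00, centroid at (95.00, 9.00).
web: A = 20 × 130 = 2600.00, centroid at (95.00, 83.00).
top flange: A = 160 × 22 = 3520.00, centroid at (95.00, 159.00).
ΣA = 9540.00 mm², ΣAx_c = 906300.00 mm³, ΣAy_c = 806260.00 mm³.
x_c = 906300.00/9540.00 = 95.00 mm; y_c = 806260.00/9540.00 = 84.51 mm.

x_c = 95.00 mm, y_c = 84.51 mm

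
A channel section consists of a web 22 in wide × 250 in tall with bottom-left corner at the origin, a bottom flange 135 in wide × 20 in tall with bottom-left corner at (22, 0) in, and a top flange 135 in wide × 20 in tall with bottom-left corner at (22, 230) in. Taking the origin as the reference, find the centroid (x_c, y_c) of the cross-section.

x_c = 49.89 in, y_c = 125.00 in

Part | A | x̄ᵢ | ȳᵢ | A·x̄ᵢ | A·ȳᵢ
web | 5500.00 | 11.00 | 125.00 | 60500.00 | 687500.00
bottom flange | 2700.00 | 89.50 | 10.00 | 241650.00 | 27000.00
top flange | 2700.00 | 89.50 | 240.00 | 241650.00 | 648000.00
Σ | 10900.00 |  |  | 543800.00 | 1362500.00
x_c = 543800.00 / 10900.00 = 49.89 in
y_c = 1362500.00 / 10900.00 = 125.00 in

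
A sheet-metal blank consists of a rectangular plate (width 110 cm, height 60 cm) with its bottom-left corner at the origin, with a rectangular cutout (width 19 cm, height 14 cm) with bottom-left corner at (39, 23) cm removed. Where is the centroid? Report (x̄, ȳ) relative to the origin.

Part | A | x̄ᵢ | ȳᵢ | A·x̄ᵢ | A·ȳᵢ
plate | 6600.00 | 55.00 | 30.00 | 363000.00 | 198000.00
hole | -266.00 | 48.50 | 30.00 | -12901.00 | -7980.00
Σ | 6334.00 |  |  | 350099.00 | 190020.00
x̄ = 350099.00 / 6334.00 = 55.27 cm
ȳ = 190020.00 / 6334.00 = 30.00 cm

x̄ = 55.27 cm, ȳ = 30.00 cm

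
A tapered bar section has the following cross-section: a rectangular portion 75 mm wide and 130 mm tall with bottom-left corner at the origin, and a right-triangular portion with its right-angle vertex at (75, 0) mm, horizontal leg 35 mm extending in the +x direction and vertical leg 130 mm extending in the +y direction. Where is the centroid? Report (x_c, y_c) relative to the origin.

Part | A | x̄ᵢ | ȳᵢ | A·x̄ᵢ | A·ȳᵢ
rectangular portion | 9750.00 | 37.50 | 65.00 | 365625.00 | 633750.00
triangular portion | 2275.00 | 86.67 | 43.33 | 197166.67 | 98583.33
Σ | 12025.00 |  |  | 562791.67 | 732333.33
x_c = 562791.67 / 12025.00 = 46.80 mm
y_c = 732333.33 / 12025.00 = 60.90 mm

x_c = 46.80 mm, y_c = 60.90 mm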